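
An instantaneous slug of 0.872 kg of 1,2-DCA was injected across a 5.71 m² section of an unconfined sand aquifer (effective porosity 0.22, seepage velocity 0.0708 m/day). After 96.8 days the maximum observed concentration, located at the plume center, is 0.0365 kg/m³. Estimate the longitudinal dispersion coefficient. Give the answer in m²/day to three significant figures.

At the plume center C_max = M/(n_e·A·√(4πDt)), so D = M²/(4πt·(n_e·A·C_max)²).
n_e·A·C_max = 0.22 × 5.71 × 0.0365 = 0.04585 kg/m.
D = 0.872²/(4π × 96.8 × 0.04585²) = 0.297 m²/day.

0.297 m²/day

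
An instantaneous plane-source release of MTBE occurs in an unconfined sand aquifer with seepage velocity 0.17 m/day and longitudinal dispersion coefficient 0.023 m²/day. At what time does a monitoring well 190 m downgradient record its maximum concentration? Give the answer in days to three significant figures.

For the 1D instantaneous-source solution, setting ∂C/∂t = 0 at fixed x gives v²t² + 2Dt − x² = 0, so t = (√(D² + v²x²) − D)/v².
√(D² + v²x²) = √(0.023² + 0.17² × 190²) = 32.30; v² = 0.0289.
t = (32.30 − 0.023)/0.0289 = 1120 days (vs. the pure-advection estimate x/v = 1120 d).

1120 days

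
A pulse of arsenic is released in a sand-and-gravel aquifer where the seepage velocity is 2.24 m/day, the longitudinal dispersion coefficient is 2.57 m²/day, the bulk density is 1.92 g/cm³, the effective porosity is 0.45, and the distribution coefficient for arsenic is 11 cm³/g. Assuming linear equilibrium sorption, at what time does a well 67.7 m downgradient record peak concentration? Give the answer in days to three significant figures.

Retardation factor R = 1 + ρ_b·K_d/n = 1 + 1.92 × 11/0.45 = 47.93.
Sorption retards both mechanisms: v_R = v/R = 0.04673 m/day, D_R = D/R = 0.05362 m²/day.
Peak time from v_R²t² + 2D_R t − x² = 0: t = (√(D_R² + v_R²x²) − D_R)/v_R².
√(D_R² + v_R²x²) = √(0.05362² + 0.04673² × 67.7²) = 3.164; v_R² = 0.002184.
t = (3.164 − 0.05362)/0.002184 = 1420 days.

1420 days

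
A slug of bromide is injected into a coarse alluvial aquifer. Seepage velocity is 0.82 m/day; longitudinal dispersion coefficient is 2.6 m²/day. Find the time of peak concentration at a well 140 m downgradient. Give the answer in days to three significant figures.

167 days

For the 1D instantaneous-source solution, setting ∂C/∂t = 0 at fixed x gives v²t² + 2Dt − x² = 0, so t = (√(D² + v²x²) − D)/v².
√(D² + v²x²) = √(2.6² + 0.82² × 140²) = 114.8; v² = 0.6724.
t = (114.8 − 2.6)/0.6724 = 167 days (vs. the pure-advection estimate x/v = 171 d).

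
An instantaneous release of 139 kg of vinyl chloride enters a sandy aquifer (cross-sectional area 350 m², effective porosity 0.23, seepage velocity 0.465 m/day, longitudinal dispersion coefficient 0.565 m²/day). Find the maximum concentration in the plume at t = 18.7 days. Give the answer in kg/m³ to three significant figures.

0.150 kg/m³

The peak of an instantaneous 1D plume sits at x = vt; there the Gaussian factor is 1 and C_max = M/(n_e·A·√(4πDt)), where n_e·A is the pore area the mass is dissolved in.
√(4πDt) = √(4π × 0.565 × 18.7) = 11.52 m, so C_max = 139/(0.23 × 350 × 11.52) = 0.150 kg/m³.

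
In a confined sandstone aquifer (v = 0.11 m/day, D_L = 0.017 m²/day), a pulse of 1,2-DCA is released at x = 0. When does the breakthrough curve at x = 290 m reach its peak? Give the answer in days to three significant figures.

2630 days

For the 1D instantaneous-source solution, setting ∂C/∂t = 0 at fixed x gives v²t² + 2Dt − x² = 0, so t = (√(D² + v²x²) − D)/v².
√(D² + v²x²) = √(0.017² + 0.11² × 290²) = 31.90; v² = 0.0121.
t = (31.90 − 0.017)/0.0121 = 2630 days (vs. the pure-advection estimate x/v = 2640 d).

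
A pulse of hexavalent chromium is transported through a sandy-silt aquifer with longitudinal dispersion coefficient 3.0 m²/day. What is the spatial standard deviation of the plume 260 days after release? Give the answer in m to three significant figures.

39.5 m

Dispersive spreading gives a Gaussian with σ² = 2Dt; advection only shifts the center.
σ = √(2 × 3.0 × 260) = 39.5 m.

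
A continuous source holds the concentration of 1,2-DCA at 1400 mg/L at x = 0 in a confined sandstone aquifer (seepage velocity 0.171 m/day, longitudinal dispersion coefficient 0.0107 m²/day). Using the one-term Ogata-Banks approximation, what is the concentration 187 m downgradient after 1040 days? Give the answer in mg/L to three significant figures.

36.5 mg/L

For a continuous step input, C/C₀ ≈ ½·erfc((x−vt)/(2√(Dt))).
vt = 0.171 × 1040 = 177.84 m and 2√(Dt) = 2√(0.0107 × 1040) = 6.672 m.
Argument (x−vt)/(2√(Dt)) = (187 − 177.84)/6.672 = 1.373; ½·erfc(1.373) = 0.02609.
C = 1400 × 0.02609 = 36.5 mg/L.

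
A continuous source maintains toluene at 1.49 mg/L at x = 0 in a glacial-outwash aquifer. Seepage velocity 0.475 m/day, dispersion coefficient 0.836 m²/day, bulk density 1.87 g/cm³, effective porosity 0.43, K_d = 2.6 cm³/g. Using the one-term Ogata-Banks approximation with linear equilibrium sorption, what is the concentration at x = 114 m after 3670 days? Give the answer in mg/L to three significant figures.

Retardation factor R = 1 + ρ_b·K_d/n = 1 + 1.87 × 2.6/0.43 = 12.31.
Sorption retards both mechanisms: v_R = v/R = 0.03859 m/day, D_R = D/R = 0.06791 m²/day.
v_R·t = 0.03859 × 3670 = 141.6253 m; 2√(D_R t) = 31.57 m; argument = (114 − 141.6253)/31.57 = -0.8750.
C = C₀ × ½·erfc(-0.8750) = 1.49 × 0.8920 = 1.33 mg/L.

1.33 mg/L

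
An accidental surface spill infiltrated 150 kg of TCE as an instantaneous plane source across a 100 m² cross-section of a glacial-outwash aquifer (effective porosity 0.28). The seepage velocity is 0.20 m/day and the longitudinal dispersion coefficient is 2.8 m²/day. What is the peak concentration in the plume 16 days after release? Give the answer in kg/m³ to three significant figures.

The peak of an instantaneous 1D plume sits at x = vt; there the Gaussian factor is 1 and C_max = M/(n_e·A·√(4πDt)), where n_e·A is the pore area the mass is dissolved in.
√(4πDt) = √(4π × 2.8 × 16) = 23.73 m, so C_max = 150/(0.28 × 100 × 23.73) = 0.226 kg/m³.

0.226 kg/m³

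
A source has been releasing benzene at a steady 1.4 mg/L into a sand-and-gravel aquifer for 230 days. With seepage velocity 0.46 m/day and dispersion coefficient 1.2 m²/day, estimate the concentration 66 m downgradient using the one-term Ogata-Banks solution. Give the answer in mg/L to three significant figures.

1.34 mg/L

For a continuous step input, C/C₀ ≈ ½·erfc((x−vt)/(2√(Dt))).
vt = 0.46 × 230 = 105.8 m and 2√(Dt) = 2√(1.2 × 230) = 33.23 m.
Argument (x−vt)/(2√(Dt)) = (66 − 105.8)/33.23 = -1.198; ½·erfc(-1.198) = 0.9549.
C = 1.4 × 0.9549 = 1.34 mg/L.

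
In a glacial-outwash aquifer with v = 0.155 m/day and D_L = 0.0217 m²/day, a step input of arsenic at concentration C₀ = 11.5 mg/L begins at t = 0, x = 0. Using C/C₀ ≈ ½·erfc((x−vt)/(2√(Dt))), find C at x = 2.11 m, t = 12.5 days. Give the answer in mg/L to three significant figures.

For a continuous step input, C/C₀ ≈ ½·erfc((x−vt)/(2√(Dt))).
vt = 0.155 × 12.5 = 1.9375 m and 2√(Dt) = 2√(0.0217 × 12.5) = 1.042 m.
Argument (x−vt)/(2√(Dt)) = (2.11 − 1.9375)/1.042 = 0.1655; ½·erfc(0.1655) = 0.4075.
C = 11.5 × 0.4075 = 4.69 mg/L.

4.69 mg/L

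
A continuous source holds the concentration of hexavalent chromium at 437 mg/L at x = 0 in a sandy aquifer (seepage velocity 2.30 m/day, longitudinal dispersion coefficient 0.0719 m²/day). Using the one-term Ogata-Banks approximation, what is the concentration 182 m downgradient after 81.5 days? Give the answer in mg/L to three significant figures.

413 mg/L

For a continuous step input, C/C₀ ≈ ½·erfc((x−vt)/(2√(Dt))).
vt = 2.30 × 81.5 = 187.45 m and 2√(Dt) = 2√(0.0719 × 81.5) = 4.841 m.
Argument (x−vt)/(2√(Dt)) = (182 − 187.45)/4.841 = -1.126; ½·erfc(-1.126) = 0.9444.
C = 437 × 0.9444 = 413 mg/L.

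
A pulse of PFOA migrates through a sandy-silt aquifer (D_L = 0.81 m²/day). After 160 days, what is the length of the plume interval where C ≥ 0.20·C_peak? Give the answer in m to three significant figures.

57.8 m

The plume is Gaussian with σ = √(2Dt) = √(2 × 0.81 × 160) = 16.10 m.
C/C_peak = exp(−Δx²/(2σ²)) = 0.20 ⇒ Δx = σ·√(−2 ln 0.20) = 16.10 × 1.794 = 28.88 m.
Width = 2Δx = 57.8 m.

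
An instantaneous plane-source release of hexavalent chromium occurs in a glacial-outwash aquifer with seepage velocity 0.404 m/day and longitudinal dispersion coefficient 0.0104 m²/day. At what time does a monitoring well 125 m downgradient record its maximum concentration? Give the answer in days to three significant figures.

309 days

For the 1D instantaneous-source solution, setting ∂C/∂t = 0 at fixed x gives v²t² + 2Dt − x² = 0, so t = (√(D² + v²x²) − D)/v².
√(D² + v²x²) = √(0.0104² + 0.404² × 125²) = 50.50; v² = 0.163216.
t = (50.50 − 0.0104)/0.163216 = 309 days (vs. the pure-advection estimate x/v = 309 d).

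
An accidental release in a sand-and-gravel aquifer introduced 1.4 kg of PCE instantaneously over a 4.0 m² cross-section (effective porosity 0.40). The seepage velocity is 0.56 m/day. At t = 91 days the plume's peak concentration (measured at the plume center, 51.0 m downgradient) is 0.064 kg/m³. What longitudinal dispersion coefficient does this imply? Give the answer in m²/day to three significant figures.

0.163 m²/day

At the plume center C_max = M/(n_e·A·√(4πDt)), so D = M²/(4πt·(n_e·A·C_max)²).
n_e·A·C_max = 0.40 × 4.0 × 0.064 = 0.1024 kg/m.
D = 1.4²/(4π × 91 × 0.1024²) = 0.163 m²/day.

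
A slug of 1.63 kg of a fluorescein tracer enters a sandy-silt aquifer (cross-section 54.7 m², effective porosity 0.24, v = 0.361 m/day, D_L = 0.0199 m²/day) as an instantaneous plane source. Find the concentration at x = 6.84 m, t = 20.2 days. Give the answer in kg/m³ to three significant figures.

0.0486 kg/m³

For an instantaneous plane source, C(x,t) = M/(n_e·A·√(4πDt)) · exp(−(x−vt)²/(4Dt)), with n_e·A the pore (flow) area.
Plume center vt = 0.361 × 20.2 = 7.2922 m, so the well at 6.84 m is 0.4522 m upgradient of the peak.
√(4πDt) = 2.248 m, giving peak height M/(n_e·A·√(4πDt)) = 1.63/(0.24 × 54.7 × 2.248) = 0.05523 kg/m³.
(x−vt)²/(4Dt) = (-0.4522)²/(4 × 0.0199 × 20.2) = 0.1272; exp(−0.1272) = 0.8806.
C = 0.05523 × 0.8806 = 0.0486 kg/m³.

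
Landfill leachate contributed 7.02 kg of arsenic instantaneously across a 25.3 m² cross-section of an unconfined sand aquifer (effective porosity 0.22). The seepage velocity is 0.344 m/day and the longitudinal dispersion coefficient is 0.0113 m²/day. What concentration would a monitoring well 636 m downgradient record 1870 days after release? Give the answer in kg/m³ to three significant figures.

For an instantaneous plane source, C(x,t) = M/(n_e·A·√(4πDt)) · exp(−(x−vt)²/(4Dt)), with n_e·A the pore (flow) area.
Plume center vt = 0.344 × 1870 = 643.28 m, so the well at 636 m is 7.28 m upgradient of the peak.
√(4πDt) = 16.30 m, giving peak height M/(n_e·A·√(4πDt)) = 7.02/(0.22 × 25.3 × 16.30) = 0.07738 kg/m³.
(x−vt)²/(4Dt) = (-7.28)²/(4 × 0.0113 × 1870) = 0.6270; exp(−0.6270) = 0.5342.
C = 0.07738 × 0.5342 = 0.0413 kg/m³.

0.0413 kg/m³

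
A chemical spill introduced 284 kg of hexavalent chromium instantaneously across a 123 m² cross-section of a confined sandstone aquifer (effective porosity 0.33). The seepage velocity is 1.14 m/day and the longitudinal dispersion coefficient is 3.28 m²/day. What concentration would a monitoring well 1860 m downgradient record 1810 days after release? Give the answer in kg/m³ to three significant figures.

For an instantaneous plane source, C(x,t) = M/(n_e·A·√(4πDt)) · exp(−(x−vt)²/(4Dt)), with n_e·A the pore (flow) area.
Plume center vt = 1.14 × 1810 = 2063.4 m, so the well at 1860 m is 203.4 m upgradient of the peak.
√(4πDt) = 273.1 m, giving peak height M/(n_e·A·√(4πDt)) = 284/(0.33 × 123 × 273.1) = 0.02562 kg/m³.
(x−vt)²/(4Dt) = (-203.4)²/(4 × 3.28 × 1810) = 1.742; exp(−1.742) = 0.1752.
C = 0.02562 × 0.1752 = 0.00449 kg/m³.

0.00449 kg/m³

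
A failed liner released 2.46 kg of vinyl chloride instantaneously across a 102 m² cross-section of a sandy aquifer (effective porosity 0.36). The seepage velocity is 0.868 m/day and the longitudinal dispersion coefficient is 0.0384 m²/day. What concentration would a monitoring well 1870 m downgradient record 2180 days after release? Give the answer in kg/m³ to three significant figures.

0.000472 kg/m³

For an instantaneous plane source, C(x,t) = M/(n_e·A·√(4πDt)) · exp(−(x−vt)²/(4Dt)), with n_e·A the pore (flow) area.
Plume center vt = 0.868 × 2180 = 1892.24 m, so the well at 1870 m is 22.24 m upgradient of the peak.
√(4πDt) = 32.43 m, giving peak height M/(n_e·A·√(4πDt)) = 2.46/(0.36 × 102 × 32.43) = 0.002066 kg/m³.
(x−vt)²/(4Dt) = (-22.24)²/(4 × 0.0384 × 2180) = 1.477; exp(−1.477) = 0.2283.
C = 0.002066 × 0.2283 = 0.000472 kg/m³.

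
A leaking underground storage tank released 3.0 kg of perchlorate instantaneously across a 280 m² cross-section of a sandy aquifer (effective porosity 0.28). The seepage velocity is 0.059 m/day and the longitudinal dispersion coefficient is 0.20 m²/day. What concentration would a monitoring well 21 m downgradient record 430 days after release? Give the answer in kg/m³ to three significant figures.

0.00110 kg/m³

For an instantaneous plane source, C(x,t) = M/(n_e·A·√(4πDt)) · exp(−(x−vt)²/(4Dt)), with n_e·A the pore (flow) area.
Plume center vt = 0.059 × 430 = 25.37 m, so the well at 21 m is 4.37 m upgradient of the peak.
√(4πDt) = 32.87 m, giving peak height M/(n_e·A·√(4πDt)) = 3.0/(0.28 × 280 × 32.87) = 0.001164 kg/m³.
(x−vt)²/(4Dt) = (-4.37)²/(4 × 0.20 × 430) = 0.05551; exp(−0.05551) = 0.9460.
C = 0.001164 × 0.9460 = 0.00110 kg/m³.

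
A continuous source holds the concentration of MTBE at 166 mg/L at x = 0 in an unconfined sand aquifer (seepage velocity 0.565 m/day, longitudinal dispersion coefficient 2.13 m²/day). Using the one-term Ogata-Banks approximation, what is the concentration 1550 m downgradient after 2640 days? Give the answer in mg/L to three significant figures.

48.3 mg/L

For a continuous step input, C/C₀ ≈ ½·erfc((x−vt)/(2√(Dt))).
vt = 0.565 × 2640 = 1491.6 m and 2√(Dt) = 2√(2.13 × 2640) = 150.0 m.
Argument (x−vt)/(2√(Dt)) = (1550 − 1491.6)/150.0 = 0.3893; ½·erfc(0.3893) = 0.2910.
C = 166 × 0.2910 = 48.3 mg/L.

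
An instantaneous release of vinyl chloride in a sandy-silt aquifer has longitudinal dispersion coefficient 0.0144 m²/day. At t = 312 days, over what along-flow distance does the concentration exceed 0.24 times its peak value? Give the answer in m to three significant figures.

The plume is Gaussian with σ = √(2Dt) = √(2 × 0.0144 × 312) = 2.998 m.
C/C_peak = exp(−Δx²/(2σ²)) = 0.24 ⇒ Δx = σ·√(−2 ln 0.24) = 2.998 × 1.689 = 5.064 m.
Width = 2Δx = 10.1 m.

10.1 m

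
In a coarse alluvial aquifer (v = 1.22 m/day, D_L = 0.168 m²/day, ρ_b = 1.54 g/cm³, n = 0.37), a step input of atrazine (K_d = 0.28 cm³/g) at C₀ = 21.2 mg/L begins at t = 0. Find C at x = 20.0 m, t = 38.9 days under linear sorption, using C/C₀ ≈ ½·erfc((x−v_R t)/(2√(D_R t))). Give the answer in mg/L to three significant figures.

16.6 mg/L

Retardation factor R = 1 + ρ_b·K_d/n = 1 + 1.54 × 0.28/0.37 = 2.165.
Sorption retards both mechanisms: v_R = v/R = 0.5635 m/day, D_R = D/R = 0.07760 m²/day.
v_R·t = 0.5635 × 38.9 = 21.92015 m; 2√(D_R t) = 3.475 m; argument = (20.0 − 21.92015)/3.475 = -0.5526.
C = C₀ × ½·erfc(-0.5526) = 21.2 × 0.7827 = 16.6 mg/L.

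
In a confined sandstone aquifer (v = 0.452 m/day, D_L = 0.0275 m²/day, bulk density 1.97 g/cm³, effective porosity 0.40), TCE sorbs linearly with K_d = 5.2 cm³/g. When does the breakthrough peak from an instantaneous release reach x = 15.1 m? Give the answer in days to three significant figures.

885 days

Retardation factor R = 1 + ρ_b·K_d/n = 1 + 1.97 × 5.2/0.40 = 26.61.
Sorption retards both mechanisms: v_R = v/R = 0.01699 m/day, D_R = D/R = 0.001033 m²/day.
Peak time from v_R²t² + 2D_R t − x² = 0: t = (√(D_R² + v_R²x²) − D_R)/v_R².
√(D_R² + v_R²x²) = √(0.001033² + 0.01699² × 15.1²) = 0.2566; v_R² = 0.0002887.
t = (0.2566 − 0.001033)/0.0002887 = 885 days.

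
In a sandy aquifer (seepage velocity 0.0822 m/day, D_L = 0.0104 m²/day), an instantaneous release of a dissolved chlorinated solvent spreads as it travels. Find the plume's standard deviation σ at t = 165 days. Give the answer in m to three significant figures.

1.85 m

Dispersive spreading gives a Gaussian with σ² = 2Dt; advection only shifts the center.
σ = √(2 × 0.0104 × 165) = 1.85 m.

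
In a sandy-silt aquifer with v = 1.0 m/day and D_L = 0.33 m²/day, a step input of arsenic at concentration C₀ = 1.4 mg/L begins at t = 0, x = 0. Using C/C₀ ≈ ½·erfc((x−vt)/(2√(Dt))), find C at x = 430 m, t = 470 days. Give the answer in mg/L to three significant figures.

For a continuous step input, C/C₀ ≈ ½·erfc((x−vt)/(2√(Dt))).
vt = 1.0 × 470 = 470 m and 2√(Dt) = 2√(0.33 × 470) = 24.91 m.
Argument (x−vt)/(2√(Dt)) = (430 − 470)/24.91 = -1.606; ½·erfc(-1.606) = 0.9884.
C = 1.4 × 0.9884 = 1.38 mg/L.

1.38 mg/L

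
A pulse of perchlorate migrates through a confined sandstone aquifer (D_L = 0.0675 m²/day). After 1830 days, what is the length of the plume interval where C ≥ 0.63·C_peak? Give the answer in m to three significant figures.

30.2 m

The plume is Gaussian with σ = √(2Dt) = √(2 × 0.0675 × 1830) = 15.72 m.
C/C_peak = exp(−Δx²/(2σ²)) = 0.63 ⇒ Δx = σ·√(−2 ln 0.63) = 15.72 × 0.9613 = 15.11 m.
Width = 2Δx = 30.2 m.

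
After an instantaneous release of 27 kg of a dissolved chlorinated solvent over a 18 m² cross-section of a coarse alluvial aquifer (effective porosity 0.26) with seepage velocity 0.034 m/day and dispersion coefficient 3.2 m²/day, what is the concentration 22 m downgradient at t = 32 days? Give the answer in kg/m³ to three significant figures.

For an instantaneous plane source, C(x,t) = M/(n_e·A·√(4πDt)) · exp(−(x−vt)²/(4Dt)), with n_e·A the pore (flow) area.
Plume center vt = 0.034 × 32 = 1.088 m, so the well at 22 m is 20.912 m downgradient of the peak.
√(4πDt) = 35.87 m, giving peak height M/(n_e·A·√(4πDt)) = 27/(0.26 × 18 × 35.87) = 0.1608 kg/m³.
(x−vt)²/(4Dt) = (20.912)²/(4 × 3.2 × 32) = 1.068; exp(−1.068) = 0.3437.
C = 0.1608 × 0.3437 = 0.0553 kg/m³.

0.0553 kg/m³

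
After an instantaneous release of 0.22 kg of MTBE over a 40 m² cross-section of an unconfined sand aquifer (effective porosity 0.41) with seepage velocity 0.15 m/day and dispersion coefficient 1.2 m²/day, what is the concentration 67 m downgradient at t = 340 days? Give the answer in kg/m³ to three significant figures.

For an instantaneous plane source, C(x,t) = M/(n_e·A·√(4πDt)) · exp(−(x−vt)²/(4Dt)), with n_e·A the pore (flow) area.
Plume center vt = 0.15 × 340 = 51 m, so the well at 67 m is 16 m downgradient of the peak.
√(4πDt) = 71.60 m, giving peak height M/(n_e·A·√(4πDt)) = 0.22/(0.41 × 40 × 71.60) = 0.0001874 kg/m³.
(x−vt)²/(4Dt) = (16)²/(4 × 1.2 × 340) = 0.1569; exp(−0.1569) = 0.8548.
C = 0.0001874 × 0.8548 = 0.000160 kg/m³.

0.000160 kg/m³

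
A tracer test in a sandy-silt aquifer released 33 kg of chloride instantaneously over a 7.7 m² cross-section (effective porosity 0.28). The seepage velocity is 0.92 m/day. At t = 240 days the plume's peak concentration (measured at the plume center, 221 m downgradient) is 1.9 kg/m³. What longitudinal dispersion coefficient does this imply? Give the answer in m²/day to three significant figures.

0.0215 m²/day

At the plume center C_max = M/(n_e·A·√(4πDt)), so D = M²/(4πt·(n_e·A·C_max)²).
n_e·A·C_max = 0.28 × 7.7 × 1.9 = 4.096 kg/m.
D = 33²/(4π × 240 × 4.096²) = 0.0215 m²/day.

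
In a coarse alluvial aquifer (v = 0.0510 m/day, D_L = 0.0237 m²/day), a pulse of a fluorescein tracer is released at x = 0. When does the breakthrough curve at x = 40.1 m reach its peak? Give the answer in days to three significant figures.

777 days

For the 1D instantaneous-source solution, setting ∂C/∂t = 0 at fixed x gives v²t² + 2Dt − x² = 0, so t = (√(D² + v²x²) − D)/v².
√(D² + v²x²) = √(0.0237² + 0.0510² × 40.1²) = 2.045; v² = 0.002601.
t = (2.045 − 0.0237)/0.002601 = 777 days (vs. the pure-advection estimate x/v = 786 d).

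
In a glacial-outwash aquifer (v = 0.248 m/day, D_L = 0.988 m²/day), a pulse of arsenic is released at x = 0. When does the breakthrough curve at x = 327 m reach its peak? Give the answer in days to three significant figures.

For the 1D instantaneous-source solution, setting ∂C/∂t = 0 at fixed x gives v²t² + 2Dt − x² = 0, so t = (√(D² + v²x²) − D)/v².
√(D² + v²x²) = √(0.988² + 0.248² × 327²) = 81.10; v² = 0.061504.
t = (81.10 − 0.988)/0.061504 = 1300 days (vs. the pure-advection estimate x/v = 1320 d).

1300 days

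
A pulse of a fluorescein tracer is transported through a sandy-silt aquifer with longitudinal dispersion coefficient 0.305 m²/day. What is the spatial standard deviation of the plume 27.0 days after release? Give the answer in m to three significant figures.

Dispersive spreading gives a Gaussian with σ² = 2Dt; advection only shifts the center.
σ = √(2 × 0.305 × 27.0) = 4.06 m.

4.06 m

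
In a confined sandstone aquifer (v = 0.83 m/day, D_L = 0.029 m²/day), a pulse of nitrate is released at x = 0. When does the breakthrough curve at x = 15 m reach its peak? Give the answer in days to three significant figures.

18.0 days

For the 1D instantaneous-source solution, setting ∂C/∂t = 0 at fixed x gives v²t² + 2Dt − x² = 0, so t = (√(D² + v²x²) − D)/v².
√(D² + v²x²) = √(0.029² + 0.83² × 15²) = 12.45; v² = 0.6889.
t = (12.45 − 0.029)/0.6889 = 18.0 days (vs. the pure-advection estimate x/v = 18.1 d).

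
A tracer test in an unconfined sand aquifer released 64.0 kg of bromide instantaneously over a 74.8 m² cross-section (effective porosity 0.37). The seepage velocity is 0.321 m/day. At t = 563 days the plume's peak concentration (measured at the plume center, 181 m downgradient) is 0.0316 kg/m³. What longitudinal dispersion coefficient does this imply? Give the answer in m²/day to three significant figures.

0.757 m²/day

At the plume center C_max = M/(n_e·A·√(4πDt)), so D = M²/(4πt·(n_e·A·C_max)²).
n_e·A·C_max = 0.37 × 74.8 × 0.0316 = 0.8746 kg/m.
D = 64.0²/(4π × 563 × 0.8746²) = 0.757 m²/day.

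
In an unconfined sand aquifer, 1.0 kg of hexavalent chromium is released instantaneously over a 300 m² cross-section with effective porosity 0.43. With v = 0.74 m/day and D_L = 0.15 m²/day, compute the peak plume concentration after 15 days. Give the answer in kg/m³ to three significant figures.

The peak of an instantaneous 1D plume sits at x = vt; there the Gaussian factor is 1 and C_max = M/(n_e·A·√(4πDt)), where n_e·A is the pore area the mass is dissolved in.
√(4πDt) = √(4π × 0.15 × 15) = 5.317 m, so C_max = 1.0/(0.43 × 300 × 5.317) = 0.00146 kg/m³.

0.00146 kg/m³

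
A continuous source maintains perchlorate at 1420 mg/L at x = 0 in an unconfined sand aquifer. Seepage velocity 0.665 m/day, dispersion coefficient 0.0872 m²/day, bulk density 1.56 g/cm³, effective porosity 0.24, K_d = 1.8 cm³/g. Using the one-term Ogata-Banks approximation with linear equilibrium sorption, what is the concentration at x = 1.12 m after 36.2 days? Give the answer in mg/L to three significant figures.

1230 mg/L

Retardation factor R = 1 + ρ_b·K_d/n = 1 + 1.56 × 1.8/0.24 = 12.70.
Sorption retards both mechanisms: v_R = v/R = 0.05236 m/day, D_R = D/R = 0.006866 m²/day.
v_R·t = 0.05236 × 36.2 = 1.895432 m; 2√(D_R t) = 0.9971 m; argument = (1.12 − 1.895432)/0.9971 = -0.7777.
C = C₀ × ½·erfc(-0.7777) = 1420 × 0.8643 = 1230 mg/L.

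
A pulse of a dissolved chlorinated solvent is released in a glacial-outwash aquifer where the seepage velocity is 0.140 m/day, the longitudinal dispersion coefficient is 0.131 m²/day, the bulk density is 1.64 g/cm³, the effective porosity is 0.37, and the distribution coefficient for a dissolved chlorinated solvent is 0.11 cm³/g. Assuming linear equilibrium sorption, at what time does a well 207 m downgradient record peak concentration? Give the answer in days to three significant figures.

2190 days

Retardation factor R = 1 + ρ_b·K_d/n = 1 + 1.64 × 0.11/0.37 = 1.488.
Sorption retards both mechanisms: v_R = v/R = 0.09409 m/day, D_R = D/R = 0.08804 m²/day.
Peak time from v_R²t² + 2D_R t − x² = 0: t = (√(D_R² + v_R²x²) − D_R)/v_R².
√(D_R² + v_R²x²) = √(0.08804² + 0.09409² × 207²) = 19.48; v_R² = 0.008853.
t = (19.48 − 0.08804)/0.008853 = 2190 days.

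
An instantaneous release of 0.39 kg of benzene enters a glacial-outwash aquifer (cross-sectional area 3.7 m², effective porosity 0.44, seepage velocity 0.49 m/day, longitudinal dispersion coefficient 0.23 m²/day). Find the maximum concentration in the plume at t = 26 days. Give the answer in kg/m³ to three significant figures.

0.0276 kg/m³

The peak of an instantaneous 1D plume sits at x = vt; there the Gaussian factor is 1 and C_max = M/(n_e·A·√(4πDt)), where n_e·A is the pore area the mass is dissolved in.
√(4πDt) = √(4π × 0.23 × 26) = 8.669 m, so C_max = 0.39/(0.44 × 3.7 × 8.669) = 0.0276 kg/m³.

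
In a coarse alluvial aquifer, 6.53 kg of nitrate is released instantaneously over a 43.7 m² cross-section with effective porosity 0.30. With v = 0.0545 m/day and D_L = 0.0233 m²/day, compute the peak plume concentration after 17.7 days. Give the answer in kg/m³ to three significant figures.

The peak of an instantaneous 1D plume sits at x = vt; there the Gaussian factor is 1 and C_max = M/(n_e·A·√(4πDt)), where n_e·A is the pore area the mass is dissolved in.
√(4πDt) = √(4π × 0.0233 × 17.7) = 2.277 m, so C_max = 6.53/(0.30 × 43.7 × 2.277) = 0.219 kg/m³.

0.219 kg/m³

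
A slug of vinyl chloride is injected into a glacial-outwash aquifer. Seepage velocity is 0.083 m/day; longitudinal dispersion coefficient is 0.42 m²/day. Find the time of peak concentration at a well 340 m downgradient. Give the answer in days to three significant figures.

4040 days

For the 1D instantaneous-source solution, setting ∂C/∂t = 0 at fixed x gives v²t² + 2Dt − x² = 0, so t = (√(D² + v²x²) − D)/v².
√(D² + v²x²) = √(0.42² + 0.083² × 340²) = 28.22; v² = 0.006889.
t = (28.22 − 0.42)/0.006889 = 4040 days (vs. the pure-advection estimate x/v = 4100 d).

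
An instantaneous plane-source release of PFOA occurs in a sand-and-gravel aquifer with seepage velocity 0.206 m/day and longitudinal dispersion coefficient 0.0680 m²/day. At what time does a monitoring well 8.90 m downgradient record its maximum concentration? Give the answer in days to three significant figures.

41.6 days

For the 1D instantaneous-source solution, setting ∂C/∂t = 0 at fixed x gives v²t² + 2Dt − x² = 0, so t = (√(D² + v²x²) − D)/v².
√(D² + v²x²) = √(0.0680² + 0.206² × 8.90²) = 1.835; v² = 0.042436.
t = (1.835 − 0.0680)/0.042436 = 41.6 days (vs. the pure-advection estimate x/v = 43.2 d).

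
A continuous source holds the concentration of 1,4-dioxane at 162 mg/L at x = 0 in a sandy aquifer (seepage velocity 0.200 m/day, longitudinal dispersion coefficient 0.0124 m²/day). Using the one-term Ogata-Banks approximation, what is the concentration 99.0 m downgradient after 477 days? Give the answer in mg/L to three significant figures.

For a continuous step input, C/C₀ ≈ ½·erfc((x−vt)/(2√(Dt))).
vt = 0.200 × 477 = 95.4 m and 2√(Dt) = 2√(0.0124 × 477) = 4.864 m.
Argument (x−vt)/(2√(Dt)) = (99.0 − 95.4)/4.864 = 0.7401; ½·erfc(0.7401) = 0.1476.
C = 162 × 0.1476 = 23.9 mg/L.

23.9 mg/L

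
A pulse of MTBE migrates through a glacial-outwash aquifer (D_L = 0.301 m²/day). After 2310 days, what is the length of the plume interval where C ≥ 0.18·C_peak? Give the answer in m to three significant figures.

138 m

The plume is Gaussian with σ = √(2Dt) = √(2 × 0.301 × 2310) = 37.29 m.
C/C_peak = exp(−Δx²/(2σ²)) = 0.18 ⇒ Δx = σ·√(−2 ln 0.18) = 37.29 × 1.852 = 69.06 m.
Width = 2Δx = 138 m.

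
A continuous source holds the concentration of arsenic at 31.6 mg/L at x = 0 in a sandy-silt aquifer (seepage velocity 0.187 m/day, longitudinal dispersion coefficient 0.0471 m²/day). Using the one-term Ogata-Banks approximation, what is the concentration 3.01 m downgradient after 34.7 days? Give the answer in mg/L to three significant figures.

30.7 mg/L

For a continuous step input, C/C₀ ≈ ½·erfc((x−vt)/(2√(Dt))).
vt = 0.187 × 34.7 = 6.4889 m and 2√(Dt) = 2√(0.0471 × 34.7) = 2.557 m.
Argument (x−vt)/(2√(Dt)) = (3.01 − 6.4889)/2.557 = -1.361; ½·erfc(-1.361) = 0.9729.
C = 31.6 × 0.9729 = 30.7 mg/L.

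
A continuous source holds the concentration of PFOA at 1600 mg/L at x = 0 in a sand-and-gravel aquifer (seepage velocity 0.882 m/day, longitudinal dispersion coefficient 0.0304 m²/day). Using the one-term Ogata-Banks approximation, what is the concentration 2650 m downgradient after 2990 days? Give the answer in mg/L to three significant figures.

273 mg/L

For a continuous step input, C/C₀ ≈ ½·erfc((x−vt)/(2√(Dt))).
vt = 0.882 × 2990 = 2637.18 m and 2√(Dt) = 2√(0.0304 × 2990) = 19.07 m.
Argument (x−vt)/(2√(Dt)) = (2650 − 2637.18)/19.07 = 0.6723; ½·erfc(0.6723) = 0.1709.
C = 1600 × 0.1709 = 273 mg/L.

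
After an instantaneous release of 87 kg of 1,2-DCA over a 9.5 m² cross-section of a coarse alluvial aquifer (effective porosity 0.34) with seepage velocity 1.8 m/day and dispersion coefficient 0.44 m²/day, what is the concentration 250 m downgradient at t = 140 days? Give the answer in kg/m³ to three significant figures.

For an instantaneous plane source, C(x,t) = M/(n_e·A·√(4πDt)) · exp(−(x−vt)²/(4Dt)), with n_e·A the pore (flow) area.
Plume center vt = 1.8 × 140 = 252 m, so the well at 250 m is 2 m upgradient of the peak.
√(4πDt) = 27.82 m, giving peak height M/(n_e·A·√(4πDt)) = 87/(0.34 × 9.5 × 27.82) = 0.9682 kg/m³.
(x−vt)²/(4Dt) = (-2)²/(4 × 0.44 × 140) = 0.01623; exp(−0.01623) = 0.9839.
C = 0.9682 × 0.9839 = 0.953 kg/m³.

0.953 kg/m³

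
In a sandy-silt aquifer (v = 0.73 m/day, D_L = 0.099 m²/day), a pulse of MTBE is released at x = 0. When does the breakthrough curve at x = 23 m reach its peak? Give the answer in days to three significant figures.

31.3 days

For the 1D instantaneous-source solution, setting ∂C/∂t = 0 at fixed x gives v²t² + 2Dt − x² = 0, so t = (√(D² + v²x²) − D)/v².
√(D² + v²x²) = √(0.099² + 0.73² × 23²) = 16.79; v² = 0.5329.
t = (16.79 − 0.099)/0.5329 = 31.3 days (vs. the pure-advection estimate x/v = 31.5 d).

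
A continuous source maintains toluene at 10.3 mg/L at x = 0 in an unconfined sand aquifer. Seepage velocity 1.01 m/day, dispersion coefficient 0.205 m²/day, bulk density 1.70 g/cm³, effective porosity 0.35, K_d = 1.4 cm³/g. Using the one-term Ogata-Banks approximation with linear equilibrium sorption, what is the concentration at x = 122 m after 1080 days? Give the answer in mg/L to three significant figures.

10.2 mg/L

Retardation factor R = 1 + ρ_b·K_d/n = 1 + 1.70 × 1.4/0.35 = 7.800.
Sorption retards both mechanisms: v_R = v/R = 0.1295 m/day, D_R = D/R = 0.02628 m²/day.
v_R·t = 0.1295 × 1080 = 139.86 m; 2√(D_R t) = 10.66 m; argument = (122 − 139.86)/10.66 = -1.675.
C = C₀ × ½·erfc(-1.675) = 10.3 × 0.9911 = 10.2 mg/L.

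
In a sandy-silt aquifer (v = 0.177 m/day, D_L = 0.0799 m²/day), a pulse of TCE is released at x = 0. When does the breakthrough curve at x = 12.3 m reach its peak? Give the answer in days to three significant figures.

67.0 days

For the 1D instantaneous-source solution, setting ∂C/∂t = 0 at fixed x gives v²t² + 2Dt − x² = 0, so t = (√(D² + v²x²) − D)/v².
√(D² + v²x²) = √(0.0799² + 0.177² × 12.3²) = 2.179; v² = 0.031329.
t = (2.179 − 0.0799)/0.031329 = 67.0 days (vs. the pure-advection estimate x/v = 69.5 d).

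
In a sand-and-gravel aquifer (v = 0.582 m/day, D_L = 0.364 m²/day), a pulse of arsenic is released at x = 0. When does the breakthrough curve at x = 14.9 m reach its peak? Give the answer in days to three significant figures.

24.5 days

For the 1D instantaneous-source solution, setting ∂C/∂t = 0 at fixed x gives v²t² + 2Dt − x² = 0, so t = (√(D² + v²x²) − D)/v².
√(D² + v²x²) = √(0.364² + 0.582² × 14.9²) = 8.679; v² = 0.338724.
t = (8.679 − 0.364)/0.338724 = 24.5 days (vs. the pure-advection estimate x/v = 25.6 d).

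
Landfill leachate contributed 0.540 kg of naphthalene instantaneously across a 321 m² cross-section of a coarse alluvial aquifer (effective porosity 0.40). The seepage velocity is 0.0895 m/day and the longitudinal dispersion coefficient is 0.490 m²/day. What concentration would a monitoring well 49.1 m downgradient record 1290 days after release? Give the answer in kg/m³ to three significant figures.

8.27e-06 kg/m³

For an instantaneous plane source, C(x,t) = M/(n_e·A·√(4πDt)) · exp(−(x−vt)²/(4Dt)), with n_e·A the pore (flow) area.
Plume center vt = 0.0895 × 1290 = 115.455 m, so the well at 49.1 m is 66.355 m upgradient of the peak.
√(4πDt) = 89.12 m, giving peak height M/(n_e·A·√(4πDt)) = 0.540/(0.40 × 321 × 89.12) = 4.719e-05 kg/m³.
(x−vt)²/(4Dt) = (-66.355)²/(4 × 0.490 × 1290) = 1.741; exp(−1.741) = 0.1753.
C = 4.719e-05 × 0.1753 = 8.27e-06 kg/m³.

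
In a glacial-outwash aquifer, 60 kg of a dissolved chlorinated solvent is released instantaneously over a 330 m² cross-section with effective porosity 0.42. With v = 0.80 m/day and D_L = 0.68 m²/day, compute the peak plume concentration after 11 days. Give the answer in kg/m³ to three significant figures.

The peak of an instantaneous 1D plume sits at x = vt; there the Gaussian factor is 1 and C_max = M/(n_e·A·√(4πDt)), where n_e·A is the pore area the mass is dissolved in.
√(4πDt) = √(4π × 0.68 × 11) = 9.695 m, so C_max = 60/(0.42 × 330 × 9.695) = 0.0447 kg/m³.

0.0447 kg/m³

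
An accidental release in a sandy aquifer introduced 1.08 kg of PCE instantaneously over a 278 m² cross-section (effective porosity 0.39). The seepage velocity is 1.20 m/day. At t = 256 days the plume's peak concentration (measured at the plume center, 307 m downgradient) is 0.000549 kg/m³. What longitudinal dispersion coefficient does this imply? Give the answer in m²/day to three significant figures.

0.102 m²/day

At the plume center C_max = M/(n_e·A·√(4πDt)), so D = M²/(4πt·(n_e·A·C_max)²).
n_e·A·C_max = 0.39 × 278 × 0.000549 = 0.05952 kg/m.
D = 1.08²/(4π × 256 × 0.05952²) = 0.102 m²/day.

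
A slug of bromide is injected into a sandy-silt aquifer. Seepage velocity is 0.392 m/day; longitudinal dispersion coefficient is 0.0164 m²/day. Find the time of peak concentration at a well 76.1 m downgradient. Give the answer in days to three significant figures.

For the 1D instantaneous-source solution, setting ∂C/∂t = 0 at fixed x gives v²t² + 2Dt − x² = 0, so t = (√(D² + v²x²) − D)/v².
√(D² + v²x²) = √(0.0164² + 0.392² × 76.1²) = 29.83; v² = 0.153664.
t = (29.83 − 0.0164)/0.153664 = 194 days (vs. the pure-advection estimate x/v = 194 d).

194 days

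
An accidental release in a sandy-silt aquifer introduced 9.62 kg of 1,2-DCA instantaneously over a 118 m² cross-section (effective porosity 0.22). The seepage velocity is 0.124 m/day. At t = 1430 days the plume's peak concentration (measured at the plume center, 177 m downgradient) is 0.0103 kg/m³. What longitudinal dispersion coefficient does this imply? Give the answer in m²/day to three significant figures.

0.0720 m²/day

At the plume center C_max = M/(n_e·A·√(4πDt)), so D = M²/(4πt·(n_e·A·C_max)²).
n_e·A·C_max = 0.22 × 118 × 0.0103 = 0.2674 kg/m.
D = 9.62²/(4π × 1430 × 0.2674²) = 0.0720 m²/day.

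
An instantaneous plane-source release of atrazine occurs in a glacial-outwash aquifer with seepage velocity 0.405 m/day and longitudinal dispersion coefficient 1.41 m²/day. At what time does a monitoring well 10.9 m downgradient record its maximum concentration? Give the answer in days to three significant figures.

For the 1D instantaneous-source solution, setting ∂C/∂t = 0 at fixed x gives v²t² + 2Dt − x² = 0, so t = (√(D² + v²x²) − D)/v².
√(D² + v²x²) = √(1.41² + 0.405² × 10.9²) = 4.634; v² = 0.164025.
t = (4.634 − 1.41)/0.164025 = 19.7 days (vs. the pure-advection estimate x/v = 26.9 d).

19.7 days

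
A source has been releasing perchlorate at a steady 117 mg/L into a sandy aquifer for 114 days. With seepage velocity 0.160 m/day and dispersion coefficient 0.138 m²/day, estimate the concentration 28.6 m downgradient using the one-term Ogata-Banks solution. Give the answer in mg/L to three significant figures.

3.79 mg/L

For a continuous step input, C/C₀ ≈ ½·erfc((x−vt)/(2√(Dt))).
vt = 0.160 × 114 = 18.24 m and 2√(Dt) = 2√(0.138 × 114) = 7.933 m.
Argument (x−vt)/(2√(Dt)) = (28.6 − 18.24)/7.933 = 1.306; ½·erfc(1.306) = 0.03238.
C = 117 × 0.03238 = 3.79 mg/L.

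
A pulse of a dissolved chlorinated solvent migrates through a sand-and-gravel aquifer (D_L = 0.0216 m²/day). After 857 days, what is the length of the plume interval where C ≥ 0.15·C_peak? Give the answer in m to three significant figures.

The plume is Gaussian with σ = √(2Dt) = √(2 × 0.0216 × 857) = 6.085 m.
C/C_peak = exp(−Δx²/(2σ²)) = 0.15 ⇒ Δx = σ·√(−2 ln 0.15) = 6.085 × 1.948 = 11.85 m.
Width = 2Δx = 23.7 m.

23.7 m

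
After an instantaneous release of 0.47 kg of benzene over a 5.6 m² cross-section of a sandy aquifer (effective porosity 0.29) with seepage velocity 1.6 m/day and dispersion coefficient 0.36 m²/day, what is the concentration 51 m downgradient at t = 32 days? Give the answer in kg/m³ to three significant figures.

0.0240 kg/m³

For an instantaneous plane source, C(x,t) = M/(n_e·A·√(4πDt)) · exp(−(x−vt)²/(4Dt)), with n_e·A the pore (flow) area.
Plume center vt = 1.6 × 32 = 51.2 m, so the well at 51 m is 0.2 m upgradient of the peak.
√(4πDt) = 12.03 m, giving peak height M/(n_e·A·√(4πDt)) = 0.47/(0.29 × 5.6 × 12.03) = 0.02406 kg/m³.
(x−vt)²/(4Dt) = (-0.2)²/(4 × 0.36 × 32) = 0.0008681; exp(−0.0008681) = 0.9991.
C = 0.02406 × 0.9991 = 0.0240 kg/m³.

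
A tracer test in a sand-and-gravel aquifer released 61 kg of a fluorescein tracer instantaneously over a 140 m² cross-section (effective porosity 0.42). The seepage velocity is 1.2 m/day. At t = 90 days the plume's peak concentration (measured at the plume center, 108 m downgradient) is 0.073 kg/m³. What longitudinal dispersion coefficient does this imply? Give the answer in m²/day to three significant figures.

0.179 m²/day

At the plume center C_max = M/(n_e·A·√(4πDt)), so D = M²/(4πt·(n_e·A·C_max)²).
n_e·A·C_max = 0.42 × 140 × 0.073 = 4.292 kg/m.
D = 61²/(4π × 90 × 4.292²) = 0.179 m²/day.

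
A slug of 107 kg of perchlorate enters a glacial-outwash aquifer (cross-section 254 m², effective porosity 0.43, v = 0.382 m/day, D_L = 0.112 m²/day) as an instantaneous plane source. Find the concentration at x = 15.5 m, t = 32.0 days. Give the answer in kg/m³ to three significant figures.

For an instantaneous plane source, C(x,t) = M/(n_e·A·√(4πDt)) · exp(−(x−vt)²/(4Dt)), with n_e·A the pore (flow) area.
Plume center vt = 0.382 × 32.0 = 12.224 m, so the well at 15.5 m is 3.276 m downgradient of the peak.
√(4πDt) = 6.711 m, giving peak height M/(n_e·A·√(4πDt)) = 107/(0.43 × 254 × 6.711) = 0.1460 kg/m³.
(x−vt)²/(4Dt) = (3.276)²/(4 × 0.112 × 32.0) = 0.7486; exp(−0.7486) = 0.4730.
C = 0.1460 × 0.4730 = 0.0691 kg/m³.

0.0691 kg/m³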